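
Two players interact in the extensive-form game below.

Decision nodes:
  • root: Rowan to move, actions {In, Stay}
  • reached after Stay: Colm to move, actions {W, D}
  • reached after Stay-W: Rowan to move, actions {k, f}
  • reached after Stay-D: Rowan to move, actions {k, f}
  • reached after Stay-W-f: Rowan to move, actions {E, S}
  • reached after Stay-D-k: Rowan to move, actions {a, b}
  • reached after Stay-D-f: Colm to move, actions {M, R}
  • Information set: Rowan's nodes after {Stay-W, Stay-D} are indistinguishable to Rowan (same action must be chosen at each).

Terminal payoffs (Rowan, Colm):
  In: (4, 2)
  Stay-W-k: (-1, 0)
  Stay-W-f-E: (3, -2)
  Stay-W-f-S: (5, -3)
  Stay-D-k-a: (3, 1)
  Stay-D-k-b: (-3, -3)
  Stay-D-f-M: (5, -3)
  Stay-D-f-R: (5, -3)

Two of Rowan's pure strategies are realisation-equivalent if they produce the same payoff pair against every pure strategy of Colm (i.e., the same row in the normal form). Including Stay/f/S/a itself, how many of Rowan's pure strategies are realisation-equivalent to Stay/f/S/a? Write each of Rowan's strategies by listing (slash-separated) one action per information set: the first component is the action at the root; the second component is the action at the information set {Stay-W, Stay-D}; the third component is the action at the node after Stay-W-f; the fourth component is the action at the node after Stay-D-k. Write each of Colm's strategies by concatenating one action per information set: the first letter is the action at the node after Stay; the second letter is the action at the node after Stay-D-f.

Row for Stay/f/S/a (columns WM, WR, DM, DR): (5,-3) (5,-3) (5,-3) (5,-3).
Under Stay/f/S/a, Rowan's choice at the node after Stay-D-k can never be reached regardless of what Colm does, so varying those choices leaves every outcome unchanged.
Holding the reachable choices fixed and varying the unreachable one freely already gives 2 equivalent strategies.
No other strategy reproduces this row, so those 2 are the full class: Stay/f/S/a, Stay/f/S/b.

2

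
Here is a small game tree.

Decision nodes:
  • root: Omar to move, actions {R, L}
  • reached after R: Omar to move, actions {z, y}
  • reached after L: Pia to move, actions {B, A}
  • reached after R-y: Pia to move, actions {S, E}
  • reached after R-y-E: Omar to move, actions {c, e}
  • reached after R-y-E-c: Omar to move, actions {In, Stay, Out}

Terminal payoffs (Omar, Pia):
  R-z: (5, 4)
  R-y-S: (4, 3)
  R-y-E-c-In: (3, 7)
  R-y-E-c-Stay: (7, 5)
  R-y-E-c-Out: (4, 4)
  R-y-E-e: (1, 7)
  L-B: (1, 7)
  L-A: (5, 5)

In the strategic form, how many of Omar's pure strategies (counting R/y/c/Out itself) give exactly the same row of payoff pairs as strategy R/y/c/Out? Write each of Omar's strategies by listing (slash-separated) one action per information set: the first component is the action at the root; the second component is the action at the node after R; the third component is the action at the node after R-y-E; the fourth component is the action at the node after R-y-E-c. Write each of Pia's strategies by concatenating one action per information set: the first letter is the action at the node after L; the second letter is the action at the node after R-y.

1

Row for R/y/c/Out (columns BS, BE, AS, AE): (4,3) (4,4) (4,3) (4,4).
Every one of Omar's information sets is on the play path for some reply by Pia when Omar follows R/y/c/Out.
Changing the action at any of them therefore changes at least one column, so only R/y/c/Out itself gives this row.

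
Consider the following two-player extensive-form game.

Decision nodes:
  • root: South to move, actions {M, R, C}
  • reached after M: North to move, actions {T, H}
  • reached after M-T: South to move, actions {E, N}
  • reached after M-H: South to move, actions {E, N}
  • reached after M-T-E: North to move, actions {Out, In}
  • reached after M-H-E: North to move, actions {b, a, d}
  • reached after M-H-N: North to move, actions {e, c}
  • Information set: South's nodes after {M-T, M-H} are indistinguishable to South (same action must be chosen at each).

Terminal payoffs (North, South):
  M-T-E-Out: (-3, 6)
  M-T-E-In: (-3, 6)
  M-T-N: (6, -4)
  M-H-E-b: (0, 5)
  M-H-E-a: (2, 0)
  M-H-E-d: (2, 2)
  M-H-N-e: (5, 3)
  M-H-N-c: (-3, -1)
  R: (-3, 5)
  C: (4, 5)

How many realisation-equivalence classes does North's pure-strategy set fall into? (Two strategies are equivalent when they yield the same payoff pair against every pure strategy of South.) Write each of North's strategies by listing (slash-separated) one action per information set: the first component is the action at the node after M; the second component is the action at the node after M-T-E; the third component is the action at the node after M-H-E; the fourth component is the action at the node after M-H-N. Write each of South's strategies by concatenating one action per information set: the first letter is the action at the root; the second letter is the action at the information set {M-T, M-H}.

North has 24 pure strategies: T/Out/b/e, T/Out/b/c, T/Out/a/e, T/Out/a/c, T/Out/d/e, T/Out/d/c, T/In/b/e, T/In/b/c, T/In/a/e, T/In/a/c, T/In/d/e, T/In/d/c, H/Out/b/e, H/Out/b/c, H/Out/a/e, H/Out/a/c, H/Out/d/e, H/Out/d/c, H/In/b/e, H/In/b/c, H/In/a/e, H/In/a/c, H/In/d/e, H/In/d/c. Columns: ME, MN, RE, RN, CE, CN.
{T/Out/b/e, T/Out/b/c, T/Out/a/e, T/Out/a/c, T/Out/d/e, T/Out/d/c, T/In/b/e, T/In/b/c, T/In/a/e, T/In/a/c, T/In/d/e, T/In/d/c} → row (-3,6) (6,-4) (-3,5) (-3,5) (4,5) (4,5)
{H/Out/b/e, H/In/b/e} → row (0,5) (5,3) (-3,5) (-3,5) (4,5) (4,5)
{H/Out/b/c, H/In/b/c} → row (0,5) (-3,-1) (-3,5) (-3,5) (4,5) (4,5)
{H/Out/a/e, H/In/a/e} → row (2,0) (5,3) (-3,5) (-3,5) (4,5) (4,5)
{H/Out/a/c, H/In/a/c} → row (2,0) (-3,-1) (-3,5) (-3,5) (4,5) (4,5)
{H/Out/d/e, H/In/d/e} → row (2,2) (5,3) (-3,5) (-3,5) (4,5) (4,5)
{H/Out/d/c, H/In/d/c} → row (2,2) (-3,-1) (-3,5) (-3,5) (4,5) (4,5)
That's 7 distinct rows out of 24 strategies.

7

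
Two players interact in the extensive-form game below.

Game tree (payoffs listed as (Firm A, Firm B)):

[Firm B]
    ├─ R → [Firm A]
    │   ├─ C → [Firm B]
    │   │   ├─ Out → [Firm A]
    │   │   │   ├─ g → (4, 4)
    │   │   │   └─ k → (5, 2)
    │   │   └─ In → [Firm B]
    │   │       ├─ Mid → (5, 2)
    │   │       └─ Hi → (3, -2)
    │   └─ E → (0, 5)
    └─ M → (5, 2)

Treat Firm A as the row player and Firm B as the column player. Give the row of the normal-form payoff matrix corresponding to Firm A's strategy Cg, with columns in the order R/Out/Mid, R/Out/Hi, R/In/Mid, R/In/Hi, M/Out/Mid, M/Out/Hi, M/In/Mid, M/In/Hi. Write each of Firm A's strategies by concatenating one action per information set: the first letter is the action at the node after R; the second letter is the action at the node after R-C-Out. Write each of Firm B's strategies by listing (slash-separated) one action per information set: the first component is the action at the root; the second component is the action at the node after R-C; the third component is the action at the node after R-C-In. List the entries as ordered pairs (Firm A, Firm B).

vs R/Out/Mid: Firm B plays R → Firm A plays C at [R] → Firm B plays Out at [R-C] → Firm A plays g at [R-C-Out] → (4, 4)
vs R/Out/Hi: Firm B plays R → Firm A plays C at [R] → Firm B plays Out at [R-C] → Firm A plays g at [R-C-Out] → (4, 4)
vs R/In/Mid: Firm B plays R → Firm A plays C at [R] → Firm B plays In at [R-C] → Firm B plays Mid at [R-C-In] → (5, 2)
vs R/In/Hi: Firm B plays R → Firm A plays C at [R] → Firm B plays In at [R-C] → Firm B plays Hi at [R-C-In] → (3, -2)
vs M/Out/Mid: Firm B plays M → (5, 2)
vs M/Out/Hi: Firm B plays M → (5, 2)
vs M/In/Mid: Firm B plays M → (5, 2)
vs M/In/Hi: Firm B plays M → (5, 2)

(4,4) (4,4) (5,2) (3,-2) (5,2) (5,2) (5,2) (5,2)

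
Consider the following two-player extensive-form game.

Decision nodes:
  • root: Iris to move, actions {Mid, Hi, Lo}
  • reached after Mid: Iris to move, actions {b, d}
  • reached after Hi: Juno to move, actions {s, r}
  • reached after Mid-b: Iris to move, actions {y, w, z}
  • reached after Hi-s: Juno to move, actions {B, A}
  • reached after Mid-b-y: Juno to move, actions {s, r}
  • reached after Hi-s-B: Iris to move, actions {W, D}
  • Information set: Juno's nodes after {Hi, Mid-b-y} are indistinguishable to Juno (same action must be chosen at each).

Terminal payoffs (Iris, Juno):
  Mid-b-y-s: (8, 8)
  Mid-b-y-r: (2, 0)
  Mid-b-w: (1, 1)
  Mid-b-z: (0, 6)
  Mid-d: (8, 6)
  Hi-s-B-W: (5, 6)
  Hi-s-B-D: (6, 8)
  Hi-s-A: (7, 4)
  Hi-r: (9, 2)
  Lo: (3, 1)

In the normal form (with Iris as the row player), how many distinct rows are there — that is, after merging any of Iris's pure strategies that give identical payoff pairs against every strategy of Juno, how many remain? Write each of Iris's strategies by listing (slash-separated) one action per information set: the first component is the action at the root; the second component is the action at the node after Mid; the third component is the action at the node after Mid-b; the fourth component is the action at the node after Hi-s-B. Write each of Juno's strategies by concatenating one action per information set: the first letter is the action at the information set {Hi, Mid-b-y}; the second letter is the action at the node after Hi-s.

Iris has 36 pure strategies: Mid/b/y/W, Mid/b/y/D, Mid/b/w/W, Mid/b/w/D, Mid/b/z/W, Mid/b/z/D, Mid/d/y/W, Mid/d/y/D, Mid/d/w/W, Mid/d/w/D, Mid/d/z/W, Mid/d/z/D, Hi/b/y/W, Hi/b/y/D, Hi/b/w/W, Hi/b/w/D, Hi/b/z/W, Hi/b/z/D, Hi/d/y/W, Hi/d/y/D, Hi/d/w/W, Hi/d/w/D, Hi/d/z/W, Hi/d/z/D, Lo/b/y/W, Lo/b/y/D, Lo/b/w/W, Lo/b/w/D, Lo/b/z/W, Lo/b/z/D, Lo/d/y/W, Lo/d/y/D, Lo/d/w/W, Lo/d/w/D, Lo/d/z/W, Lo/d/z/D. Columns: sB, sA, rB, rA.
{Mid/b/y/W, Mid/b/y/D} → row (8,8) (8,8) (2,0) (2,0)
{Mid/b/w/W, Mid/b/w/D} → row (1,1) (1,1) (1,1) (1,1)
{Mid/b/z/W, Mid/b/z/D} → row (0,6) (0,6) (0,6) (0,6)
{Mid/d/y/W, Mid/d/y/D, Mid/d/w/W, Mid/d/w/D, Mid/d/z/W, Mid/d/z/D} → row (8,6) (8,6) (8,6) (8,6)
{Hi/b/y/W, Hi/b/w/W, Hi/b/z/W, Hi/d/y/W, Hi/d/w/W, Hi/d/z/W} → row (5,6) (7,4) (9,2) (9,2)
{Hi/b/y/D, Hi/b/w/D, Hi/b/z/D, Hi/d/y/D, Hi/d/w/D, Hi/d/z/D} → row (6,8) (7,4) (9,2) (9,2)
{Lo/b/y/W, Lo/b/y/D, Lo/b/w/W, Lo/b/w/D, Lo/b/z/W, Lo/b/z/D, Lo/d/y/W, Lo/d/y/D, Lo/d/w/W, Lo/d/w/D, Lo/d/z/W, Lo/d/z/D} → row (3,1) (3,1) (3,1) (3,1)
That's 7 distinct rows out of 36 strategies.

7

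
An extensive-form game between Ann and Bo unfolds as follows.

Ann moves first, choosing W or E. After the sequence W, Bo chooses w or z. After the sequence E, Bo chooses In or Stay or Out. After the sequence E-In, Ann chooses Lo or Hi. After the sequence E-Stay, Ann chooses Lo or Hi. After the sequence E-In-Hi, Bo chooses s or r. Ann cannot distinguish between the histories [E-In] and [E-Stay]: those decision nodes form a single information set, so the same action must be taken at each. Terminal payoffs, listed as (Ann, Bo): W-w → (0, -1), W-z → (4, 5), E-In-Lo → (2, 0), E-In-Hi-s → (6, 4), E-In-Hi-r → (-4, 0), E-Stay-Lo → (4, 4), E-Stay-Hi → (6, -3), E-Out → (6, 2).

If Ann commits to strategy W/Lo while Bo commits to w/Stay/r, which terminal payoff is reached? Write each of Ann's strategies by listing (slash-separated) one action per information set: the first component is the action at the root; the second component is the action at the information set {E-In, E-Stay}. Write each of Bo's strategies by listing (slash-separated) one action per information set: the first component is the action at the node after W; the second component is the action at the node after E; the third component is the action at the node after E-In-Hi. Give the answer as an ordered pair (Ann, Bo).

(0, -1)

Trace the play path from the root:
  Ann plays W
  Bo plays w at [W]
→ terminal payoff (0, -1).
(Ann's choice at the information set {E-In, E-Stay} is never reached on this path, so it doesn't affect the outcome.)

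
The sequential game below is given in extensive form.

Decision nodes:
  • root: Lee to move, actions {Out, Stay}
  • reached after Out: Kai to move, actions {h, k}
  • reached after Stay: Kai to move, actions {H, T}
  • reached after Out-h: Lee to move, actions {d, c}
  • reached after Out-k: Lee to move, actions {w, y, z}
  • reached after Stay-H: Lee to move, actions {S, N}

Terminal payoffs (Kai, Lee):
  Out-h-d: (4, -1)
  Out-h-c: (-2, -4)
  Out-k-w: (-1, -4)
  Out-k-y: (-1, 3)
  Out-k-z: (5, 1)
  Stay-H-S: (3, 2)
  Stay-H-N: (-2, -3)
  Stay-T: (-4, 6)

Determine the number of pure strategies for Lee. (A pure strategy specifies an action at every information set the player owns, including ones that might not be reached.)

Lee owns the root with actions {Out, Stay} — two choices.
Lee owns the node after Out-h with actions {d, c} — two choices.
Lee owns the node after Out-k with actions {w, y, z} — three choices.
Lee owns the node after Stay-H with actions {S, N} — two choices.
A pure strategy fixes one action at each information set independently, so the count is the product 2 × 2 × 3 × 2 = 24.

24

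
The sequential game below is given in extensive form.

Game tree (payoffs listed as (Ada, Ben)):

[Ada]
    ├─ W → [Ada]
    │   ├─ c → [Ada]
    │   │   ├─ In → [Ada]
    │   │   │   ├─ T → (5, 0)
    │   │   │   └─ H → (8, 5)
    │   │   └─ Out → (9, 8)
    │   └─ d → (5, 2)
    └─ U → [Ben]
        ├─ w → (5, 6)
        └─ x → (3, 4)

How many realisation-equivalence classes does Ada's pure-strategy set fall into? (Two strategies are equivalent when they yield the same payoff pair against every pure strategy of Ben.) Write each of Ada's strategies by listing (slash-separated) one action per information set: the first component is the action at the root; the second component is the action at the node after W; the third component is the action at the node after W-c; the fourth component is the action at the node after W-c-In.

5

Ada has 16 pure strategies: W/c/In/T, W/c/In/H, W/c/Out/T, W/c/Out/H, W/d/In/T, W/d/In/H, W/d/Out/T, W/d/Out/H, U/c/In/T, U/c/In/H, U/c/Out/T, U/c/Out/H, U/d/In/T, U/d/In/H, U/d/Out/T, U/d/Out/H. Columns: w, x.
{W/c/In/T} → row (5,0) (5,0)
{W/c/In/H} → row (8,5) (8,5)
{W/c/Out/T, W/c/Out/H} → row (9,8) (9,8)
{W/d/In/T, W/d/In/H, W/d/Out/T, W/d/Out/H} → row (5,2) (5,2)
{U/c/In/T, U/c/In/H, U/c/Out/T, U/c/Out/H, U/d/In/T, U/d/In/H, U/d/Out/T, U/d/Out/H} → row (5,6) (3,4)
That's 5 distinct rows out of 16 strategies.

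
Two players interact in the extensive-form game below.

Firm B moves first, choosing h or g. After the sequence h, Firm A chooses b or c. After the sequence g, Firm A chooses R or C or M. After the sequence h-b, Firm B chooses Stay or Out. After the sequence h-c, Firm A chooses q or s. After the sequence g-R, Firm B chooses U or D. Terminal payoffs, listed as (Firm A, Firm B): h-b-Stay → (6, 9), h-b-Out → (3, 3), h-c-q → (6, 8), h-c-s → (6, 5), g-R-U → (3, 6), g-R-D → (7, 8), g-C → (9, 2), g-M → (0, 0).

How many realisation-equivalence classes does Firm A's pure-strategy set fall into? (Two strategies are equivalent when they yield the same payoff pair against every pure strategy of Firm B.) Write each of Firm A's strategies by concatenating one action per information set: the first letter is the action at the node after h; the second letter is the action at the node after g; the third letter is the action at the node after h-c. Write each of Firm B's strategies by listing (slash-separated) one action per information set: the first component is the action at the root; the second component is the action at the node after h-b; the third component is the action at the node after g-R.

Firm A has 12 pure strategies: bRq, bRs, bCq, bCs, bMq, bMs, cRq, cRs, cCq, cCs, cMq, cMs. Columns: h/Stay/U, h/Stay/D, h/Out/U, h/Out/D, g/Stay/U, g/Stay/D, g/Out/U, g/Out/D.
{bRq, bRs} → row (6,9) (6,9) (3,3) (3,3) (3,6) (7,8) (3,6) (7,8)
{bCq, bCs} → row (6,9) (6,9) (3,3) (3,3) (9,2) (9,2) (9,2) (9,2)
{bMq, bMs} → row (6,9) (6,9) (3,3) (3,3) (0,0) (0,0) (0,0) (0,0)
{cRq} → row (6,8) (6,8) (6,8) (6,8) (3,6) (7,8) (3,6) (7,8)
{cRs} → row (6,5) (6,5) (6,5) (6,5) (3,6) (7,8) (3,6) (7,8)
{cCq} → row (6,8) (6,8) (6,8) (6,8) (9,2) (9,2) (9,2) (9,2)
{cCs} → row (6,5) (6,5) (6,5) (6,5) (9,2) (9,2) (9,2) (9,2)
{cMq} → row (6,8) (6,8) (6,8) (6,8) (0,0) (0,0) (0,0) (0,0)
{cMs} → row (6,5) (6,5) (6,5) (6,5) (0,0) (0,0) (0,0) (0,0)
That's 9 distinct rows out of 12 strategies.

9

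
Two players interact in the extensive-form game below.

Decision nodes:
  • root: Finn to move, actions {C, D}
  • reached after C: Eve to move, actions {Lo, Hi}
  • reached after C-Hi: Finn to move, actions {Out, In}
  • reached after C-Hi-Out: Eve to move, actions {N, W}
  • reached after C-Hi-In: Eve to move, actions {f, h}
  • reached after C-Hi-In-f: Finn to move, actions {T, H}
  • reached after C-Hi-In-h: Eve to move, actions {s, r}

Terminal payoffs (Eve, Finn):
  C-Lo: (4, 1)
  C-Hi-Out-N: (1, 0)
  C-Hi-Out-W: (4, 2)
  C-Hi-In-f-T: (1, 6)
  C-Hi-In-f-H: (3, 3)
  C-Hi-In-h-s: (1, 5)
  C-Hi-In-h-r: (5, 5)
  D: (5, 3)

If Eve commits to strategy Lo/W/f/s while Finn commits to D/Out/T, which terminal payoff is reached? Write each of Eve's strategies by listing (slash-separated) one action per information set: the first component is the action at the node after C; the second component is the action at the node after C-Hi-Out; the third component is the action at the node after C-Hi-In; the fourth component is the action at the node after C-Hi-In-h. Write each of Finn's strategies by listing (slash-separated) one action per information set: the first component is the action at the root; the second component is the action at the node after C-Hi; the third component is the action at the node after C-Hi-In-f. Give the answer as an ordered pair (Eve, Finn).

(5, 3)

Trace the play path from the root:
  Finn plays D
→ terminal payoff (5, 3).
(Eve's choice at the node after C is never reached on this path, so it doesn't affect the outcome.)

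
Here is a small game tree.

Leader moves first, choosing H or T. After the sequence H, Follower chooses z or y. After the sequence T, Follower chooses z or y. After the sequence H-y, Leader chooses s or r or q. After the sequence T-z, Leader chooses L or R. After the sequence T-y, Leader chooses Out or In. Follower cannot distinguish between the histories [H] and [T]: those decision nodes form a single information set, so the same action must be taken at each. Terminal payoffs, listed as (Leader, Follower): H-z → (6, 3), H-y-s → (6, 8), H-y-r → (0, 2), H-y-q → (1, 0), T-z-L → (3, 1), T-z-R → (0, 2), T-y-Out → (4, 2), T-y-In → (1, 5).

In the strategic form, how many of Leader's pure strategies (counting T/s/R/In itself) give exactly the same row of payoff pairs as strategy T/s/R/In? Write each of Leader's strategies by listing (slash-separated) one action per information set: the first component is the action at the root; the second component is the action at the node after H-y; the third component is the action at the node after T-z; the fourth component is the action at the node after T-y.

3

Row for T/s/R/In (columns z, y): (0,2) (1,5).
Under T/s/R/In, Leader's choice at the node after H-y can never be reached regardless of what Follower does, so varying those choices leaves every outcome unchanged.
Holding the reachable choices fixed and varying the unreachable one freely already gives 3 equivalent strategies.
No other strategy reproduces this row, so those 3 are the full class: T/s/R/In, T/r/R/In, T/q/R/In.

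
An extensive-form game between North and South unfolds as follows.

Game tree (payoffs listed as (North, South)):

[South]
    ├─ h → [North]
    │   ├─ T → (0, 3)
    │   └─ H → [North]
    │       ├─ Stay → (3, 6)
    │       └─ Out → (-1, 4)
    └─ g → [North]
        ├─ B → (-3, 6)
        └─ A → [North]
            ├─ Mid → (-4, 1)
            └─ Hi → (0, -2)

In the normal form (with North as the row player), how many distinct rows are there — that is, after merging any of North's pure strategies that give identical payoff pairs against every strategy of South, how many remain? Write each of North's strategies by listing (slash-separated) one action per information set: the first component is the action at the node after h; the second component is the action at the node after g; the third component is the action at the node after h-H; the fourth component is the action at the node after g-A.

9

North has 16 pure strategies: T/B/Stay/Mid, T/B/Stay/Hi, T/B/Out/Mid, T/B/Out/Hi, T/A/Stay/Mid, T/A/Stay/Hi, T/A/Out/Mid, T/A/Out/Hi, H/B/Stay/Mid, H/B/Stay/Hi, H/B/Out/Mid, H/B/Out/Hi, H/A/Stay/Mid, H/A/Stay/Hi, H/A/Out/Mid, H/A/Out/Hi. Columns: h, g.
{T/B/Stay/Mid, T/B/Stay/Hi, T/B/Out/Mid, T/B/Out/Hi} → row (0,3) (-3,6)
{T/A/Stay/Mid, T/A/Out/Mid} → row (0,3) (-4,1)
{T/A/Stay/Hi, T/A/Out/Hi} → row (0,3) (0,-2)
{H/B/Stay/Mid, H/B/Stay/Hi} → row (3,6) (-3,6)
{H/B/Out/Mid, H/B/Out/Hi} → row (-1,4) (-3,6)
{H/A/Stay/Mid} → row (3,6) (-4,1)
{H/A/Stay/Hi} → row (3,6) (0,-2)
{H/A/Out/Mid} → row (-1,4) (-4,1)
{H/A/Out/Hi} → row (-1,4) (0,-2)
That's 9 distinct rows out of 16 strategies.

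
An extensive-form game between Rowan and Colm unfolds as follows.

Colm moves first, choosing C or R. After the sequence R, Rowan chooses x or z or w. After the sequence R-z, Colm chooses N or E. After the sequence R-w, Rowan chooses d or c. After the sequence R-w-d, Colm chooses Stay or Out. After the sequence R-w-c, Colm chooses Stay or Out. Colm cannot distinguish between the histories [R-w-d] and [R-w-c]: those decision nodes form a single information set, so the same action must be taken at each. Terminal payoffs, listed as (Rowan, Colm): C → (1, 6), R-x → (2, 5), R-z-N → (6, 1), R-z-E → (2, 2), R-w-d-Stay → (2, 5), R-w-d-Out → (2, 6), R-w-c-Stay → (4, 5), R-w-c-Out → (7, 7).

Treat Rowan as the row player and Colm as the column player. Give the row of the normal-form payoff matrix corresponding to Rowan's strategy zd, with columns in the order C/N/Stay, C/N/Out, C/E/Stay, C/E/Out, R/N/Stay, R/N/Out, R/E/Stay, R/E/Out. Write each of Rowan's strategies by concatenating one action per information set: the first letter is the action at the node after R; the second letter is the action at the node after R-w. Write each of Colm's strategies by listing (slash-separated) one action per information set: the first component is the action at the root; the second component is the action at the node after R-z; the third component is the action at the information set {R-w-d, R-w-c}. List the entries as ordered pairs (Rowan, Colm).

(1,6) (1,6) (1,6) (1,6) (6,1) (6,1) (2,2) (2,2)

vs C/N/Stay: Colm plays C → (1, 6)
vs C/N/Out: Colm plays C → (1, 6)
vs C/E/Stay: Colm plays C → (1, 6)
vs C/E/Out: Colm plays C → (1, 6)
vs R/N/Stay: Colm plays R → Rowan plays z at [R] → Colm plays N at [R-z] → (6, 1)
vs R/N/Out: Colm plays R → Rowan plays z at [R] → Colm plays N at [R-z] → (6, 1)
vs R/E/Stay: Colm plays R → Rowan plays z at [R] → Colm plays E at [R-z] → (2, 2)
vs R/E/Out: Colm plays R → Rowan plays z at [R] → Colm plays E at [R-z] → (2, 2)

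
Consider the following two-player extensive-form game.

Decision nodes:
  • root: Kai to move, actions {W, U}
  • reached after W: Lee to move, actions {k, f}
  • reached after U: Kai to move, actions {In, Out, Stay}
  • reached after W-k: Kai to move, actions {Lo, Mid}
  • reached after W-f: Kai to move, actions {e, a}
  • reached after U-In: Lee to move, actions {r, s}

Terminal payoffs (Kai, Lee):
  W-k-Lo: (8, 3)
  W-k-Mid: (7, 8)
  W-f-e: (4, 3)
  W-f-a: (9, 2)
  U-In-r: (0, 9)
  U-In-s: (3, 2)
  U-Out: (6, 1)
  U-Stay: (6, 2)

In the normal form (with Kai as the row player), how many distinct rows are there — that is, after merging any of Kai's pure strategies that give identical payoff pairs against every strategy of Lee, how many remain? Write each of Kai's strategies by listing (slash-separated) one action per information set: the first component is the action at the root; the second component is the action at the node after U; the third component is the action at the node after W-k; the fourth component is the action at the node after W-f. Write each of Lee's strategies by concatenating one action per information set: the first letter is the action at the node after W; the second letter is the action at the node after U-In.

7

Kai has 24 pure strategies: W/In/Lo/e, W/In/Lo/a, W/In/Mid/e, W/In/Mid/a, W/Out/Lo/e, W/Out/Lo/a, W/Out/Mid/e, W/Out/Mid/a, W/Stay/Lo/e, W/Stay/Lo/a, W/Stay/Mid/e, W/Stay/Mid/a, U/In/Lo/e, U/In/Lo/a, U/In/Mid/e, U/In/Mid/a, U/Out/Lo/e, U/Out/Lo/a, U/Out/Mid/e, U/Out/Mid/a, U/Stay/Lo/e, U/Stay/Lo/a, U/Stay/Mid/e, U/Stay/Mid/a. Columns: kr, ks, fr, fs.
{W/In/Lo/e, W/Out/Lo/e, W/Stay/Lo/e} → row (8,3) (8,3) (4,3) (4,3)
{W/In/Lo/a, W/Out/Lo/a, W/Stay/Lo/a} → row (8,3) (8,3) (9,2) (9,2)
{W/In/Mid/e, W/Out/Mid/e, W/Stay/Mid/e} → row (7,8) (7,8) (4,3) (4,3)
{W/In/Mid/a, W/Out/Mid/a, W/Stay/Mid/a} → row (7,8) (7,8) (9,2) (9,2)
{U/In/Lo/e, U/In/Lo/a, U/In/Mid/e, U/In/Mid/a} → row (0,9) (3,2) (0,9) (3,2)
{U/Out/Lo/e, U/Out/Lo/a, U/Out/Mid/e, U/Out/Mid/a} → row (6,1) (6,1) (6,1) (6,1)
{U/Stay/Lo/e, U/Stay/Lo/a, U/Stay/Mid/e, U/Stay/Mid/a} → row (6,2) (6,2) (6,2) (6,2)
That's 7 distinct rows out of 24 strategies.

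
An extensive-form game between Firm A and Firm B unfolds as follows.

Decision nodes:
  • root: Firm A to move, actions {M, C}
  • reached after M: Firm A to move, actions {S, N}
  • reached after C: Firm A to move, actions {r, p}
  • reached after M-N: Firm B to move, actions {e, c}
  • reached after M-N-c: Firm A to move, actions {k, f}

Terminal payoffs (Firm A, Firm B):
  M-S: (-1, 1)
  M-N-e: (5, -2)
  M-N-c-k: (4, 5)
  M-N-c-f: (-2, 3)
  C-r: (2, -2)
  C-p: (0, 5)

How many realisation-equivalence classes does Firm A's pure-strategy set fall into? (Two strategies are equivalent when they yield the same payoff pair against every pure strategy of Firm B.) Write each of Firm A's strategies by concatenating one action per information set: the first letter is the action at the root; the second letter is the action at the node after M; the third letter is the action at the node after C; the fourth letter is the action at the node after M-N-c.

Firm A has 16 pure strategies: MSrk, MSrf, MSpk, MSpf, MNrk, MNrf, MNpk, MNpf, CSrk, CSrf, CSpk, CSpf, CNrk, CNrf, CNpk, CNpf. Columns: e, c.
{MSrk, MSrf, MSpk, MSpf} → row (-1,1) (-1,1)
{MNrk, MNpk} → row (5,-2) (4,5)
{MNrf, MNpf} → row (5,-2) (-2,3)
{CSrk, CSrf, CNrk, CNrf} → row (2,-2) (2,-2)
{CSpk, CSpf, CNpk, CNpf} → row (0,5) (0,5)
That's 5 distinct rows out of 16 strategies.

5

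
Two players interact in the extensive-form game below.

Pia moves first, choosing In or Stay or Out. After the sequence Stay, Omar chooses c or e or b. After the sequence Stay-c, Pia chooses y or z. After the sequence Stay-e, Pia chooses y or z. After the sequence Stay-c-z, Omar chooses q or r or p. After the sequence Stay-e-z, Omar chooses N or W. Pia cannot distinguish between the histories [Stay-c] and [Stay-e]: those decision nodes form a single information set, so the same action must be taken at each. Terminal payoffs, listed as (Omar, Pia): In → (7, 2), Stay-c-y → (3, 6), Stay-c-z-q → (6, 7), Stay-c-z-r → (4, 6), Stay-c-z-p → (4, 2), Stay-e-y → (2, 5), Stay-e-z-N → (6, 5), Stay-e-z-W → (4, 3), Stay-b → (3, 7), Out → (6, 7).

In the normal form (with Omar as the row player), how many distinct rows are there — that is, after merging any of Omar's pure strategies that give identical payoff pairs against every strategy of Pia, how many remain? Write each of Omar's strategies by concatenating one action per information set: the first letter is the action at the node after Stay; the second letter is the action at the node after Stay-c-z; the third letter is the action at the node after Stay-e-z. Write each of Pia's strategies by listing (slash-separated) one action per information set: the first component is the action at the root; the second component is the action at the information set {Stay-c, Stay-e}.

Omar has 18 pure strategies: cqN, cqW, crN, crW, cpN, cpW, eqN, eqW, erN, erW, epN, epW, bqN, bqW, brN, brW, bpN, bpW. Columns: In/y, In/z, Stay/y, Stay/z, Out/y, Out/z.
{cqN, cqW} → row (7,2) (7,2) (3,6) (6,7) (6,7) (6,7)
{crN, crW} → row (7,2) (7,2) (3,6) (4,6) (6,7) (6,7)
{cpN, cpW} → row (7,2) (7,2) (3,6) (4,2) (6,7) (6,7)
{eqN, erN, epN} → row (7,2) (7,2) (2,5) (6,5) (6,7) (6,7)
{eqW, erW, epW} → row (7,2) (7,2) (2,5) (4,3) (6,7) (6,7)
{bqN, bqW, brN, brW, bpN, bpW} → row (7,2) (7,2) (3,7) (3,7) (6,7) (6,7)
That's 6 distinct rows out of 18 strategies.

6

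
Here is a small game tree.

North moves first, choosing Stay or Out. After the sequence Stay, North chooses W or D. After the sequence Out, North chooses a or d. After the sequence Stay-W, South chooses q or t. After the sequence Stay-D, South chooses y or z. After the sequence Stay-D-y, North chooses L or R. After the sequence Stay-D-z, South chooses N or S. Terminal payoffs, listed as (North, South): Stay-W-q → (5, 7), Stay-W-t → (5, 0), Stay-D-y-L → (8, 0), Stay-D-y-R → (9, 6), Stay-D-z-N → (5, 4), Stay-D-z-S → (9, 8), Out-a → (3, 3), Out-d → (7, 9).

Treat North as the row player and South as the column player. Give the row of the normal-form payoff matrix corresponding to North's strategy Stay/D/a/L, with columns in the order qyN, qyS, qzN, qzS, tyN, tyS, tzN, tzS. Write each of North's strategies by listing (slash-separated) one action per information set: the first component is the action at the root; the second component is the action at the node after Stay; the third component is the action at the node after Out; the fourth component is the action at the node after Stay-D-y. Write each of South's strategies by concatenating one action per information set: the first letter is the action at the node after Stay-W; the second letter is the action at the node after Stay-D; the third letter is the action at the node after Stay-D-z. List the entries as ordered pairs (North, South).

vs qyN: North plays Stay → North plays D at [Stay] → South plays y at [Stay-D] → North plays L at [Stay-D-y] → (8, 0)
vs qyS: North plays Stay → North plays D at [Stay] → South plays y at [Stay-D] → North plays L at [Stay-D-y] → (8, 0)
vs qzN: North plays Stay → North plays D at [Stay] → South plays z at [Stay-D] → South plays N at [Stay-D-z] → (5, 4)
vs qzS: North plays Stay → North plays D at [Stay] → South plays z at [Stay-D] → South plays S at [Stay-D-z] → (9, 8)
vs tyN: North plays Stay → North plays D at [Stay] → South plays y at [Stay-D] → North plays L at [Stay-D-y] → (8, 0)
vs tyS: North plays Stay → North plays D at [Stay] → South plays y at [Stay-D] → North plays L at [Stay-D-y] → (8, 0)
vs tzN: North plays Stay → North plays D at [Stay] → South plays z at [Stay-D] → South plays N at [Stay-D-z] → (5, 4)
vs tzS: North plays Stay → North plays D at [Stay] → South plays z at [Stay-D] → South plays S at [Stay-D-z] → (9, 8)

(8,0) (8,0) (5,4) (9,8) (8,0) (8,0) (5,4) (9,8)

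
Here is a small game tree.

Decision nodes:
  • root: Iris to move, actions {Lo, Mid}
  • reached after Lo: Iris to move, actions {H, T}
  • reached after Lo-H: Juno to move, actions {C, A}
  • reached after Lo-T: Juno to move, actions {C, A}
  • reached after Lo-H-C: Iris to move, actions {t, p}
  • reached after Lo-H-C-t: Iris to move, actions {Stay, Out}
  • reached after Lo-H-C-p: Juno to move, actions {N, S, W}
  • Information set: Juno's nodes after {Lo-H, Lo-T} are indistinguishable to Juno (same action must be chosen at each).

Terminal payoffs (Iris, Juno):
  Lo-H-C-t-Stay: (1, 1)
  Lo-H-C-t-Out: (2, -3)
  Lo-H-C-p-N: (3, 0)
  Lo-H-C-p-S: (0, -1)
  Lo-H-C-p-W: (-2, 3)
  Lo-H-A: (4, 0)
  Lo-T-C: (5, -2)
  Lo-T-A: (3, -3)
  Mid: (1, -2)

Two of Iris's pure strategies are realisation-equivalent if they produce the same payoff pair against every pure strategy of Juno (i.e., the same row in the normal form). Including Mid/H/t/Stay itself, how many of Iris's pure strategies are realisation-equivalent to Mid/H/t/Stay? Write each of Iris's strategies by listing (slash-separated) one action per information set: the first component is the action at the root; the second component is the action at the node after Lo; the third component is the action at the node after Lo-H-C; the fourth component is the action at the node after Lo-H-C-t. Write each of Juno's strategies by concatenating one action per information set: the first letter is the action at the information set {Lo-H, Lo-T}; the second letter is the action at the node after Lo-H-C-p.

8

Row for Mid/H/t/Stay (columns CN, CS, CW, AN, AS, AW): (1,-2) (1,-2) (1,-2) (1,-2) (1,-2) (1,-2).
Under Mid/H/t/Stay, Iris's choice at the node after Lo and at the node after Lo-H-C and at the node after Lo-H-C-t can never be reached regardless of what Juno does, so varying those choices leaves every outcome unchanged.
Holding the reachable choices fixed and varying the unreachable ones freely already gives 2 × 2 × 2 = 8 equivalent strategies.
No other strategy reproduces this row, so those 8 are the full class: Mid/H/t/Stay, Mid/H/t/Out, Mid/H/p/Stay, Mid/H/p/Out, Mid/T/t/Stay, Mid/T/t/Out, Mid/T/p/Stay, Mid/T/p/Out.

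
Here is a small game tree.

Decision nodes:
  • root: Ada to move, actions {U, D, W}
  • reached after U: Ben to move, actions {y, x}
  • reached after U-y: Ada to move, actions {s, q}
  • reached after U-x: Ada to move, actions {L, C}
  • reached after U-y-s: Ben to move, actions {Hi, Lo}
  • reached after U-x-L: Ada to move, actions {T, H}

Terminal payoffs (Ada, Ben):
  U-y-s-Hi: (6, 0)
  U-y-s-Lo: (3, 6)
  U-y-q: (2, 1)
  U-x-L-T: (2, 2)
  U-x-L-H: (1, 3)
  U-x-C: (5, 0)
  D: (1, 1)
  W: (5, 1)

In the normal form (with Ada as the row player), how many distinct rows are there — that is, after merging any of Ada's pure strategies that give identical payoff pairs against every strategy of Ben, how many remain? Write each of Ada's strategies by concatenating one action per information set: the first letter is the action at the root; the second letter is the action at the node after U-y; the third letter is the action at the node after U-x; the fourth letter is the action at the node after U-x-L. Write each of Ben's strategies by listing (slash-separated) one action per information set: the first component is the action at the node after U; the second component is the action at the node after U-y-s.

Ada has 24 pure strategies: UsLT, UsLH, UsCT, UsCH, UqLT, UqLH, UqCT, UqCH, DsLT, DsLH, DsCT, DsCH, DqLT, DqLH, DqCT, DqCH, WsLT, WsLH, WsCT, WsCH, WqLT, WqLH, WqCT, WqCH. Columns: y/Hi, y/Lo, x/Hi, x/Lo.
{UsLT} → row (6,0) (3,6) (2,2) (2,2)
{UsLH} → row (6,0) (3,6) (1,3) (1,3)
{UsCT, UsCH} → row (6,0) (3,6) (5,0) (5,0)
{UqLT} → row (2,1) (2,1) (2,2) (2,2)
{UqLH} → row (2,1) (2,1) (1,3) (1,3)
{UqCT, UqCH} → row (2,1) (2,1) (5,0) (5,0)
{DsLT, DsLH, DsCT, DsCH, DqLT, DqLH, DqCT, DqCH} → row (1,1) (1,1) (1,1) (1,1)
{WsLT, WsLH, WsCT, WsCH, WqLT, WqLH, WqCT, WqCH} → row (5,1) (5,1) (5,1) (5,1)
That's 8 distinct rows out of 24 strategies.

8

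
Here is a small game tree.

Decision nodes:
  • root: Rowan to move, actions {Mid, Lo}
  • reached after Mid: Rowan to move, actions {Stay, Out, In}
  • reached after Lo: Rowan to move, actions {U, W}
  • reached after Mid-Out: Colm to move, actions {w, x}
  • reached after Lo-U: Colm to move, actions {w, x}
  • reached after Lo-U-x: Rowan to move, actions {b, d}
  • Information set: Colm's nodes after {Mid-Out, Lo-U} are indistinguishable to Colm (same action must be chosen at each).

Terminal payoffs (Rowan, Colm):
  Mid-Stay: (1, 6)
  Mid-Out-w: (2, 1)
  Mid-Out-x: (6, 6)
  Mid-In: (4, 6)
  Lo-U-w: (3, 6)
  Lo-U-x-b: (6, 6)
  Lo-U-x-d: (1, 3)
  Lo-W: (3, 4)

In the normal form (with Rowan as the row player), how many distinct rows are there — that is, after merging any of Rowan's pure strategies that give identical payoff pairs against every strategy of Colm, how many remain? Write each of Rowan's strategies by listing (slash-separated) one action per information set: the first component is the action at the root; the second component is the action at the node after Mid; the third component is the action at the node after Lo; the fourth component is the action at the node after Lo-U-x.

6

Rowan has 24 pure strategies: Mid/Stay/U/b, Mid/Stay/U/d, Mid/Stay/W/b, Mid/Stay/W/d, Mid/Out/U/b, Mid/Out/U/d, Mid/Out/W/b, Mid/Out/W/d, Mid/In/U/b, Mid/In/U/d, Mid/In/W/b, Mid/In/W/d, Lo/Stay/U/b, Lo/Stay/U/d, Lo/Stay/W/b, Lo/Stay/W/d, Lo/Out/U/b, Lo/Out/U/d, Lo/Out/W/b, Lo/Out/W/d, Lo/In/U/b, Lo/In/U/d, Lo/In/W/b, Lo/In/W/d. Columns: w, x.
{Mid/Stay/U/b, Mid/Stay/U/d, Mid/Stay/W/b, Mid/Stay/W/d} → row (1,6) (1,6)
{Mid/Out/U/b, Mid/Out/U/d, Mid/Out/W/b, Mid/Out/W/d} → row (2,1) (6,6)
{Mid/In/U/b, Mid/In/U/d, Mid/In/W/b, Mid/In/W/d} → row (4,6) (4,6)
{Lo/Stay/U/b, Lo/Out/U/b, Lo/In/U/b} → row (3,6) (6,6)
{Lo/Stay/U/d, Lo/Out/U/d, Lo/In/U/d} → row (3,6) (1,3)
{Lo/Stay/W/b, Lo/Stay/W/d, Lo/Out/W/b, Lo/Out/W/d, Lo/In/W/b, Lo/In/W/d} → row (3,4) (3,4)
That's 6 distinct rows out of 24 strategies.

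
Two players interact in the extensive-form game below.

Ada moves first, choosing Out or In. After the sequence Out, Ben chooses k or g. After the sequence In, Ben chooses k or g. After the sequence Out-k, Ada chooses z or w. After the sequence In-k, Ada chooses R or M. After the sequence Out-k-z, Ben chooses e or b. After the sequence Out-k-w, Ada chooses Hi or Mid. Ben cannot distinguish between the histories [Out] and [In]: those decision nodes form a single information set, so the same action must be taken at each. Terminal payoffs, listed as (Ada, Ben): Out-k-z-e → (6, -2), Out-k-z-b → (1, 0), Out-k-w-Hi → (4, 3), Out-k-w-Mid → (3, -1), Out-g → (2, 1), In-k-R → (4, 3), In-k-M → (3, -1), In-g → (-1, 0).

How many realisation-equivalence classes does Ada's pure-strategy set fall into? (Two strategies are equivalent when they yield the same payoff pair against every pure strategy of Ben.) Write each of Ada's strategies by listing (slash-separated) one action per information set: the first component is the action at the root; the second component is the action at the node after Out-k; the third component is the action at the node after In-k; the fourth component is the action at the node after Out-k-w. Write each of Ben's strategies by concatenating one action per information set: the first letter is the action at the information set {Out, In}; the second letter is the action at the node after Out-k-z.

5

Ada has 16 pure strategies: Out/z/R/Hi, Out/z/R/Mid, Out/z/M/Hi, Out/z/M/Mid, Out/w/R/Hi, Out/w/R/Mid, Out/w/M/Hi, Out/w/M/Mid, In/z/R/Hi, In/z/R/Mid, In/z/M/Hi, In/z/M/Mid, In/w/R/Hi, In/w/R/Mid, In/w/M/Hi, In/w/M/Mid. Columns: ke, kb, ge, gb.
{Out/z/R/Hi, Out/z/R/Mid, Out/z/M/Hi, Out/z/M/Mid} → row (6,-2) (1,0) (2,1) (2,1)
{Out/w/R/Hi, Out/w/M/Hi} → row (4,3) (4,3) (2,1) (2,1)
{Out/w/R/Mid, Out/w/M/Mid} → row (3,-1) (3,-1) (2,1) (2,1)
{In/z/R/Hi, In/z/R/Mid, In/w/R/Hi, In/w/R/Mid} → row (4,3) (4,3) (-1,0) (-1,0)
{In/z/M/Hi, In/z/M/Mid, In/w/M/Hi, In/w/M/Mid} → row (3,-1) (3,-1) (-1,0) (-1,0)
That's 5 distinct rows out of 16 strategies.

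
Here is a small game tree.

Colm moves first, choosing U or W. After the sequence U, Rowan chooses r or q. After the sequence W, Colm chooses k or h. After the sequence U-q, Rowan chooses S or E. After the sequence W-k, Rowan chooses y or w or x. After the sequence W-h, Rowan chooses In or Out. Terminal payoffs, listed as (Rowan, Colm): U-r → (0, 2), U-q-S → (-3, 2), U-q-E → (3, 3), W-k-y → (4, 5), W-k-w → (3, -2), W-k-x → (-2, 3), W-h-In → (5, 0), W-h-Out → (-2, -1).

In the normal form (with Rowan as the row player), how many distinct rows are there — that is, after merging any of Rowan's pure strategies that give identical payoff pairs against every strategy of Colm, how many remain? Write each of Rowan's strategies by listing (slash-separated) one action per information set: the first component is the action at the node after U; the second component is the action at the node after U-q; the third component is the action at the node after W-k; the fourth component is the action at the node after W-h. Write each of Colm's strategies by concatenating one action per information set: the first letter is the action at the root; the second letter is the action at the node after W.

18

Rowan has 24 pure strategies: r/S/y/In, r/S/y/Out, r/S/w/In, r/S/w/Out, r/S/x/In, r/S/x/Out, r/E/y/In, r/E/y/Out, r/E/w/In, r/E/w/Out, r/E/x/In, r/E/x/Out, q/S/y/In, q/S/y/Out, q/S/w/In, q/S/w/Out, q/S/x/In, q/S/x/Out, q/E/y/In, q/E/y/Out, q/E/w/In, q/E/w/Out, q/E/x/In, q/E/x/Out. Columns: Uk, Uh, Wk, Wh.
{r/S/y/In, r/E/y/In} → row (0,2) (0,2) (4,5) (5,0)
{r/S/y/Out, r/E/y/Out} → row (0,2) (0,2) (4,5) (-2,-1)
{r/S/w/In, r/E/w/In} → row (0,2) (0,2) (3,-2) (5,0)
{r/S/w/Out, r/E/w/Out} → row (0,2) (0,2) (3,-2) (-2,-1)
{r/S/x/In, r/E/x/In} → row (0,2) (0,2) (-2,3) (5,0)
{r/S/x/Out, r/E/x/Out} → row (0,2) (0,2) (-2,3) (-2,-1)
{q/S/y/In} → row (-3,2) (-3,2) (4,5) (5,0)
{q/S/y/Out} → row (-3,2) (-3,2) (4,5) (-2,-1)
{q/S/w/In} → row (-3,2) (-3,2) (3,-2) (5,0)
{q/S/w/Out} → row (-3,2) (-3,2) (3,-2) (-2,-1)
{q/S/x/In} → row (-3,2) (-3,2) (-2,3) (5,0)
{q/S/x/Out} → row (-3,2) (-3,2) (-2,3) (-2,-1)
{q/E/y/In} → row (3,3) (3,3) (4,5) (5,0)
{q/E/y/Out} → row (3,3) (3,3) (4,5) (-2,-1)
{q/E/w/In} → row (3,3) (3,3) (3,-2) (5,0)
{q/E/w/Out} → row (3,3) (3,3) (3,-2) (-2,-1)
{q/E/x/In} → row (3,3) (3,3) (-2,3) (5,0)
{q/E/x/Out} → row (3,3) (3,3) (-2,3) (-2,-1)
That's 18 distinct rows out of 24 strategies.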